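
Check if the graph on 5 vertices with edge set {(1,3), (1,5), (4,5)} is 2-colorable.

Step 1: Attempt 2-coloring using BFS:
  Start at vertex 1, assign color 0
  Color vertex 3 with color 1 (neighbor of 1)
  Color vertex 5 with color 1 (neighbor of 1)
  Color vertex 4 with color 0 (neighbor of 5)
  Start new component at vertex 2, assign color 0

Step 2: 2-coloring succeeded. No conflicts found.
  Set A (color 0): {1, 2, 4}
  Set B (color 1): {3, 5}

The graph is bipartite with partition {1, 2, 4}, {3, 5}.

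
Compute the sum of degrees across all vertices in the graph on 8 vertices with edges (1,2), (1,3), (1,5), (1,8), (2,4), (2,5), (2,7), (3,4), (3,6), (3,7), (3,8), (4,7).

Step 1: Count edges incident to each vertex:
  deg(1) = 4 (neighbors: 2, 3, 5, 8)
  deg(2) = 4 (neighbors: 1, 4, 5, 7)
  deg(3) = 5 (neighbors: 1, 4, 6, 7, 8)
  deg(4) = 3 (neighbors: 2, 3, 7)
  deg(5) = 2 (neighbors: 1, 2)
  deg(6) = 1 (neighbors: 3)
  deg(7) = 3 (neighbors: 2, 3, 4)
  deg(8) = 2 (neighbors: 1, 3)

Step 2: Sum all degrees:
  4 + 4 + 5 + 3 + 2 + 1 + 3 + 2 = 24

Verification: sum of degrees = 2 * |E| = 2 * 12 = 24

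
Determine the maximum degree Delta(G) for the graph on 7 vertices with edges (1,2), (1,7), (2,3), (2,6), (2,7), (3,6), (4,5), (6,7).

Step 1: Count edges incident to each vertex:
  deg(1) = 2 (neighbors: 2, 7)
  deg(2) = 4 (neighbors: 1, 3, 6, 7)
  deg(3) = 2 (neighbors: 2, 6)
  deg(4) = 1 (neighbors: 5)
  deg(5) = 1 (neighbors: 4)
  deg(6) = 3 (neighbors: 2, 3, 7)
  deg(7) = 3 (neighbors: 1, 2, 6)

Step 2: Find maximum:
  max(2, 4, 2, 1, 1, 3, 3) = 4 (vertex 2)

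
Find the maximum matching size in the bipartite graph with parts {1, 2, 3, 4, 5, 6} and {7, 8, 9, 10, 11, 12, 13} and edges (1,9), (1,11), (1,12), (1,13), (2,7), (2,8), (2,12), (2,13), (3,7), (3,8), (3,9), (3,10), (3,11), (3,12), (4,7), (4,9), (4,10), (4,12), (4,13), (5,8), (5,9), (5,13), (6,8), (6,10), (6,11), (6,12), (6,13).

Step 1: List the neighbors of each left vertex:
  1: 9, 11, 12, 13
  2: 7, 8, 12, 13
  3: 7, 8, 9, 10, 11, 12
  4: 7, 9, 10, 12, 13
  5: 8, 9, 13
  6: 8, 10, 11, 12, 13

Step 2: Greedily match left vertices, then look for augmenting paths:
  Match 1 -- 9
  Match 2 -- 7
  Match 3 -- 8
  Match 4 -- 10
  Match 5 -- 13
  Match 6 -- 11
  No augmenting path remains.

Step 3: Verify this is maximum:
  Matching size 6 = min(|L|, |R|) = min(6, 7), which is an upper bound, so this matching is maximum.

Maximum matching: {(1,9), (2,7), (3,8), (4,10), (5,13), (6,11)}
Size: 6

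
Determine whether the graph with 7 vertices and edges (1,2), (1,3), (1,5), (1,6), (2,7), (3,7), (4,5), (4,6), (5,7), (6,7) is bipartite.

Step 1: Attempt 2-coloring using BFS:
  Start at vertex 1, assign color 0
  Color vertex 2 with color 1 (neighbor of 1)
  Color vertex 3 with color 1 (neighbor of 1)
  Color vertex 5 with color 1 (neighbor of 1)
  Color vertex 6 with color 1 (neighbor of 1)
  Color vertex 7 with color 0 (neighbor of 2)
  Color vertex 4 with color 0 (neighbor of 5)

Step 2: 2-coloring succeeded. No conflicts found.
  Set A (color 0): {1, 4, 7}
  Set B (color 1): {2, 3, 5, 6}

The graph is bipartite with partition {1, 4, 7}, {2, 3, 5, 6}.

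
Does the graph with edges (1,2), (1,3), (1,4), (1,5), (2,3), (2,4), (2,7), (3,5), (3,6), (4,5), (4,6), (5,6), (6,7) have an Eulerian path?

Step 1: Find the degree of each vertex:
  deg(1) = 4
  deg(2) = 4
  deg(3) = 4
  deg(4) = 4
  deg(5) = 4
  deg(6) = 4
  deg(7) = 2

Step 2: Count vertices with odd degree:
  All vertices have even degree (0 odd-degree vertices)

Step 3: Apply Euler's theorem:
  - Eulerian circuit exists iff graph is connected and all vertices have even degree
  - Eulerian path exists iff graph is connected and has 0 or 2 odd-degree vertices

Graph is connected with 0 odd-degree vertices.
Both Eulerian circuit and Eulerian path exist.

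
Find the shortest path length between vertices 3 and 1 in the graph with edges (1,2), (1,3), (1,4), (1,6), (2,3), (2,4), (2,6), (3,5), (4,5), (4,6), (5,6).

Step 1: Build adjacency list:
  1: 2, 3, 4, 6
  2: 1, 3, 4, 6
  3: 1, 2, 5
  4: 1, 2, 5, 6
  5: 3, 4, 6
  6: 1, 2, 4, 5

Step 2: BFS from vertex 3 to find shortest path to 1:
  vertex 1 reached at distance 1

Step 3: Shortest path: 3 -> 1
Path length: 1 edge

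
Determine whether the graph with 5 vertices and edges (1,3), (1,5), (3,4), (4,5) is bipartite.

Step 1: Attempt 2-coloring using BFS:
  Start at vertex 1, assign color 0
  Color vertex 3 with color 1 (neighbor of 1)
  Color vertex 5 with color 1 (neighbor of 1)
  Color vertex 4 with color 0 (neighbor of 3)
  Start new component at vertex 2, assign color 0

Step 2: 2-coloring succeeded. No conflicts found.
  Set A (color 0): {1, 2, 4}
  Set B (color 1): {3, 5}

The graph is bipartite with partition {1, 2, 4}, {3, 5}.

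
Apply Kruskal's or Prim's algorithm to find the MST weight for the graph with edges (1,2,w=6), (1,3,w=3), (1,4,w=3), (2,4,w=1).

Apply Kruskal's algorithm (sort edges by weight, add if no cycle):

Sorted edges by weight:
  (2,4) w=1
  (1,4) w=3
  (1,3) w=3
  (1,2) w=6

Add edge (2,4) w=1 -- no cycle. Running total: 1
Add edge (1,4) w=3 -- no cycle. Running total: 4
Add edge (1,3) w=3 -- no cycle. Running total: 7

MST edges: (2,4,w=1), (1,4,w=3), (1,3,w=3)
Total MST weight: 1 + 3 + 3 = 7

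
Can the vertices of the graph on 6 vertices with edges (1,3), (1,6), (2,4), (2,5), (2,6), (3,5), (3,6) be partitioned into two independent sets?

Step 1: Attempt 2-coloring using BFS:
  Start at vertex 1, assign color 0
  Color vertex 3 with color 1 (neighbor of 1)
  Color vertex 6 with color 1 (neighbor of 1)
  Color vertex 5 with color 0 (neighbor of 3)

Step 2: Conflict found! Vertices 3 and 6 are adjacent but have the same color.
This means the graph contains an odd cycle.

The graph is NOT bipartite.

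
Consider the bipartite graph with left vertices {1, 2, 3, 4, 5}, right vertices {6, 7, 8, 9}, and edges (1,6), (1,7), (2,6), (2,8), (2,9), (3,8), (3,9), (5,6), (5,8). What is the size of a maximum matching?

Step 1: List the neighbors of each left vertex:
  1: 6, 7
  2: 6, 8, 9
  3: 8, 9
  4: (none)
  5: 6, 8

Step 2: Greedily match left vertices, then look for augmenting paths:
  Match 1 -- 7
  Match 2 -- 8
  Match 3 -- 9
  Match 5 -- 6
  No augmenting path remains.

Step 3: Verify this is maximum:
  Matching size 4 = min(|L|, |R|) = min(5, 4), which is an upper bound, so this matching is maximum.

Maximum matching: {(1,7), (2,8), (3,9), (5,6)}
Size: 4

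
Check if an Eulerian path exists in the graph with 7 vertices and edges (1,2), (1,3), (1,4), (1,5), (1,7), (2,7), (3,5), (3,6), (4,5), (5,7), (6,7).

Step 1: Find the degree of each vertex:
  deg(1) = 5
  deg(2) = 2
  deg(3) = 3
  deg(4) = 2
  deg(5) = 4
  deg(6) = 2
  deg(7) = 4

Step 2: Count vertices with odd degree:
  Odd-degree vertices: 1, 3 (2 total)

Step 3: Apply Euler's theorem:
  - Eulerian circuit exists iff graph is connected and all vertices have even degree
  - Eulerian path exists iff graph is connected and has 0 or 2 odd-degree vertices

Graph is connected with exactly 2 odd-degree vertices (1, 3).
Eulerian path exists (starting and ending at the odd-degree vertices), but no Eulerian circuit.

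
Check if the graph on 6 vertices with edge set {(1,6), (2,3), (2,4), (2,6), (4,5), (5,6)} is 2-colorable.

Step 1: Attempt 2-coloring using BFS:
  Start at vertex 1, assign color 0
  Color vertex 6 with color 1 (neighbor of 1)
  Color vertex 2 with color 0 (neighbor of 6)
  Color vertex 5 with color 0 (neighbor of 6)
  Color vertex 3 with color 1 (neighbor of 2)
  Color vertex 4 with color 1 (neighbor of 2)

Step 2: 2-coloring succeeded. No conflicts found.
  Set A (color 0): {1, 2, 5}
  Set B (color 1): {3, 4, 6}

The graph is bipartite with partition {1, 2, 5}, {3, 4, 6}.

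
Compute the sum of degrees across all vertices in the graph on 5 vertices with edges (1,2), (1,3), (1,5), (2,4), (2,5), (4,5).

Step 1: Count edges incident to each vertex:
  deg(1) = 3 (neighbors: 2, 3, 5)
  deg(2) = 3 (neighbors: 1, 4, 5)
  deg(3) = 1 (neighbors: 1)
  deg(4) = 2 (neighbors: 2, 5)
  deg(5) = 3 (neighbors: 1, 2, 4)

Step 2: Sum all degrees:
  3 + 3 + 1 + 2 + 3 = 12

Verification: sum of degrees = 2 * |E| = 2 * 6 = 12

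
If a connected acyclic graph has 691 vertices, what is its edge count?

A tree on n vertices always has exactly n - 1 edges.
For n = 691: edges = 691 - 1 = 690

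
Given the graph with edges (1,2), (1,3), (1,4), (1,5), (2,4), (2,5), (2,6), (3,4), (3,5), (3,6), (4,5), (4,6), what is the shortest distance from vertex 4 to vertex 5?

Step 1: Build adjacency list:
  1: 2, 3, 4, 5
  2: 1, 4, 5, 6
  3: 1, 4, 5, 6
  4: 1, 2, 3, 5, 6
  5: 1, 2, 3, 4
  6: 2, 3, 4

Step 2: BFS from vertex 4 to find shortest path to 5:
  vertex 1 reached at distance 1
  vertex 2 reached at distance 1
  vertex 3 reached at distance 1
  vertex 5 reached at distance 1

Step 3: Shortest path: 4 -> 5
Path length: 1 edge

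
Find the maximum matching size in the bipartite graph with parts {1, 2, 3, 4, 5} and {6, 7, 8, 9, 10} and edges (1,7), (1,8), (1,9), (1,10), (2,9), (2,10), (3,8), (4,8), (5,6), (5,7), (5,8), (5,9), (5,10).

Step 1: List the neighbors of each left vertex:
  1: 7, 8, 9, 10
  2: 9, 10
  3: 8
  4: 8
  5: 6, 7, 8, 9, 10

Step 2: Greedily match left vertices, then look for augmenting paths:
  Match 1 -- 7
  Match 2 -- 9
  Match 3 -- 8
  Match 5 -- 6
  No augmenting path remains.

Step 3: Verify this is maximum:
  Matching has size 4. The vertex set {1, 2, 5, 8} covers every edge and has size 4; any matching has at most one edge per cover vertex, so 4 is maximum (König's theorem).

Maximum matching: {(1,7), (2,9), (3,8), (5,6)}
Size: 4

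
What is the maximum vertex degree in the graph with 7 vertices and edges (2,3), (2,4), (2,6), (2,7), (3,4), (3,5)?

Step 1: Count edges incident to each vertex:
  deg(1) = 0 (neighbors: none)
  deg(2) = 4 (neighbors: 3, 4, 6, 7)
  deg(3) = 3 (neighbors: 2, 4, 5)
  deg(4) = 2 (neighbors: 2, 3)
  deg(5) = 1 (neighbors: 3)
  deg(6) = 1 (neighbors: 2)
  deg(7) = 1 (neighbors: 2)

Step 2: Find maximum:
  max(0, 4, 3, 2, 1, 1, 1) = 4 (vertex 2)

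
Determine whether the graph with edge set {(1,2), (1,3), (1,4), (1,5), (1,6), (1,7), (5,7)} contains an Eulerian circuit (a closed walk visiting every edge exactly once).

Step 1: Find the degree of each vertex:
  deg(1) = 6
  deg(2) = 1
  deg(3) = 1
  deg(4) = 1
  deg(5) = 2
  deg(6) = 1
  deg(7) = 2

Step 2: Count vertices with odd degree:
  Odd-degree vertices: 2, 3, 4, 6 (4 total)

Step 3: Apply Euler's theorem:
  - Eulerian circuit exists iff graph is connected and all vertices have even degree
  - Eulerian path exists iff graph is connected and has 0 or 2 odd-degree vertices

Graph has 4 odd-degree vertices (need 0 or 2).
Neither Eulerian path nor Eulerian circuit exists.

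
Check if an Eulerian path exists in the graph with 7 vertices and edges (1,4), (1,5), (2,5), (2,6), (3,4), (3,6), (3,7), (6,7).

Step 1: Find the degree of each vertex:
  deg(1) = 2
  deg(2) = 2
  deg(3) = 3
  deg(4) = 2
  deg(5) = 2
  deg(6) = 3
  deg(7) = 2

Step 2: Count vertices with odd degree:
  Odd-degree vertices: 3, 6 (2 total)

Step 3: Apply Euler's theorem:
  - Eulerian circuit exists iff graph is connected and all vertices have even degree
  - Eulerian path exists iff graph is connected and has 0 or 2 odd-degree vertices

Graph is connected with exactly 2 odd-degree vertices (3, 6).
Eulerian path exists (starting and ending at the odd-degree vertices), but no Eulerian circuit.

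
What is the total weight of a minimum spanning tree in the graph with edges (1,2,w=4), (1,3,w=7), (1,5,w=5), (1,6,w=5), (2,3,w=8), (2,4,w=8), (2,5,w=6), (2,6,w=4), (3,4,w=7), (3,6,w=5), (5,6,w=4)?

Apply Kruskal's algorithm (sort edges by weight, add if no cycle):

Sorted edges by weight:
  (1,2) w=4
  (2,6) w=4
  (5,6) w=4
  (1,6) w=5
  (1,5) w=5
  (3,6) w=5
  (2,5) w=6
  (1,3) w=7
  (3,4) w=7
  (2,4) w=8
  (2,3) w=8

Add edge (1,2) w=4 -- no cycle. Running total: 4
Add edge (2,6) w=4 -- no cycle. Running total: 8
Add edge (5,6) w=4 -- no cycle. Running total: 12
Skip edge (1,6) w=5 -- would create cycle
Skip edge (1,5) w=5 -- would create cycle
Add edge (3,6) w=5 -- no cycle. Running total: 17
Skip edge (2,5) w=6 -- would create cycle
Skip edge (1,3) w=7 -- would create cycle
Add edge (3,4) w=7 -- no cycle. Running total: 24

MST edges: (1,2,w=4), (2,6,w=4), (5,6,w=4), (3,6,w=5), (3,4,w=7)
Total MST weight: 4 + 4 + 4 + 5 + 7 = 24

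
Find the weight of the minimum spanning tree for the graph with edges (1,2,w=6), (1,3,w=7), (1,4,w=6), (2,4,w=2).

Apply Kruskal's algorithm (sort edges by weight, add if no cycle):

Sorted edges by weight:
  (2,4) w=2
  (1,2) w=6
  (1,4) w=6
  (1,3) w=7

Add edge (2,4) w=2 -- no cycle. Running total: 2
Add edge (1,2) w=6 -- no cycle. Running total: 8
Skip edge (1,4) w=6 -- would create cycle
Add edge (1,3) w=7 -- no cycle. Running total: 15

MST edges: (2,4,w=2), (1,2,w=6), (1,3,w=7)
Total MST weight: 2 + 6 + 7 = 15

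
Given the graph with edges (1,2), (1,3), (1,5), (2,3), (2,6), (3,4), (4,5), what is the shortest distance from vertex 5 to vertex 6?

Step 1: Build adjacency list:
  1: 2, 3, 5
  2: 1, 3, 6
  3: 1, 2, 4
  4: 3, 5
  5: 1, 4
  6: 2

Step 2: BFS from vertex 5 to find shortest path to 6:
  vertex 1 reached at distance 1
  vertex 4 reached at distance 1
  vertex 2 reached at distance 2
  vertex 3 reached at distance 2
  vertex 6 reached at distance 3

Step 3: Shortest path: 5 -> 1 -> 2 -> 6
Path length: 3 edges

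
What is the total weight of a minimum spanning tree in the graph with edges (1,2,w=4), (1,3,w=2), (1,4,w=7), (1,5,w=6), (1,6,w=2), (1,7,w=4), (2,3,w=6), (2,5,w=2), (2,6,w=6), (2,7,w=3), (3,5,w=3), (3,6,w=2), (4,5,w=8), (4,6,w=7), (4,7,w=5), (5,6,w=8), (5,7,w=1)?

Apply Kruskal's algorithm (sort edges by weight, add if no cycle):

Sorted edges by weight:
  (5,7) w=1
  (1,3) w=2
  (1,6) w=2
  (2,5) w=2
  (3,6) w=2
  (2,7) w=3
  (3,5) w=3
  (1,2) w=4
  (1,7) w=4
  (4,7) w=5
  (1,5) w=6
  (2,3) w=6
  (2,6) w=6
  (1,4) w=7
  (4,6) w=7
  (4,5) w=8
  (5,6) w=8

Add edge (5,7) w=1 -- no cycle. Running total: 1
Add edge (1,3) w=2 -- no cycle. Running total: 3
Add edge (1,6) w=2 -- no cycle. Running total: 5
Add edge (2,5) w=2 -- no cycle. Running total: 7
Skip edge (3,6) w=2 -- would create cycle
Skip edge (2,7) w=3 -- would create cycle
Add edge (3,5) w=3 -- no cycle. Running total: 10
Skip edge (1,2) w=4 -- would create cycle
Skip edge (1,7) w=4 -- would create cycle
Add edge (4,7) w=5 -- no cycle. Running total: 15

MST edges: (5,7,w=1), (1,3,w=2), (1,6,w=2), (2,5,w=2), (3,5,w=3), (4,7,w=5)
Total MST weight: 1 + 2 + 2 + 2 + 3 + 5 = 15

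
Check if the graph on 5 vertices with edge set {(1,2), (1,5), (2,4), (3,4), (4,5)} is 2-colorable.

Step 1: Attempt 2-coloring using BFS:
  Start at vertex 1, assign color 0
  Color vertex 2 with color 1 (neighbor of 1)
  Color vertex 5 with color 1 (neighbor of 1)
  Color vertex 4 with color 0 (neighbor of 2)
  Color vertex 3 with color 1 (neighbor of 4)

Step 2: 2-coloring succeeded. No conflicts found.
  Set A (color 0): {1, 4}
  Set B (color 1): {2, 3, 5}

The graph is bipartite with partition {1, 4}, {2, 3, 5}.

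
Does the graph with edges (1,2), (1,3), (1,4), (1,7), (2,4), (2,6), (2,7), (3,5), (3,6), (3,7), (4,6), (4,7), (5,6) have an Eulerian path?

Step 1: Find the degree of each vertex:
  deg(1) = 4
  deg(2) = 4
  deg(3) = 4
  deg(4) = 4
  deg(5) = 2
  deg(6) = 4
  deg(7) = 4

Step 2: Count vertices with odd degree:
  All vertices have even degree (0 odd-degree vertices)

Step 3: Apply Euler's theorem:
  - Eulerian circuit exists iff graph is connected and all vertices have even degree
  - Eulerian path exists iff graph is connected and has 0 or 2 odd-degree vertices

Graph is connected with 0 odd-degree vertices.
Both Eulerian circuit and Eulerian path exist.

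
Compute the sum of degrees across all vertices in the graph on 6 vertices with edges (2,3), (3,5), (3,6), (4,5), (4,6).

Step 1: Count edges incident to each vertex:
  deg(1) = 0 (neighbors: none)
  deg(2) = 1 (neighbors: 3)
  deg(3) = 3 (neighbors: 2, 5, 6)
  deg(4) = 2 (neighbors: 5, 6)
  deg(5) = 2 (neighbors: 3, 4)
  deg(6) = 2 (neighbors: 3, 4)

Step 2: Sum all degrees:
  0 + 1 + 3 + 2 + 2 + 2 = 10

Verification: sum of degrees = 2 * |E| = 2 * 5 = 10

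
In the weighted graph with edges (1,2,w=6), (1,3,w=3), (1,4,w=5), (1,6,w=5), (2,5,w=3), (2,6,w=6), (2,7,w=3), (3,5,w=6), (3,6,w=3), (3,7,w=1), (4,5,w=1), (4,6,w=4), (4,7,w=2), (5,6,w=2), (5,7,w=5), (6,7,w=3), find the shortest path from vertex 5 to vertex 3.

Step 1: Build adjacency list with weights:
  1: 2(w=6), 3(w=3), 4(w=5), 6(w=5)
  2: 1(w=6), 5(w=3), 6(w=6), 7(w=3)
  3: 1(w=3), 5(w=6), 6(w=3), 7(w=1)
  4: 1(w=5), 5(w=1), 6(w=4), 7(w=2)
  5: 2(w=3), 3(w=6), 4(w=1), 6(w=2), 7(w=5)
  6: 1(w=5), 2(w=6), 3(w=3), 4(w=4), 5(w=2), 7(w=3)
  7: 2(w=3), 3(w=1), 4(w=2), 5(w=5), 6(w=3)

Step 2: Apply Dijkstra's algorithm from vertex 5:
  Visit vertex 5 (distance=0)
    Update dist[2] = 3
    Update dist[3] = 6
    Update dist[4] = 1
    Update dist[6] = 2
    Update dist[7] = 5
  Visit vertex 4 (distance=1)
    Update dist[1] = 6
    Update dist[7] = 3
  Visit vertex 6 (distance=2)
    Update dist[3] = 5
  Visit vertex 2 (distance=3)
  Visit vertex 7 (distance=3)
    Update dist[3] = 4
  Visit vertex 3 (distance=4)

Step 3: Shortest path: 5 -> 4 -> 7 -> 3
Total weight: 1 + 2 + 1 = 4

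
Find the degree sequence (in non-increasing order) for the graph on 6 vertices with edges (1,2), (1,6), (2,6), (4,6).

Step 1: Count edges incident to each vertex:
  deg(1) = 2 (neighbors: 2, 6)
  deg(2) = 2 (neighbors: 1, 6)
  deg(3) = 0 (neighbors: none)
  deg(4) = 1 (neighbors: 6)
  deg(5) = 0 (neighbors: none)
  deg(6) = 3 (neighbors: 1, 2, 4)

Step 2: Sort degrees in non-increasing order:
  Degrees: [2, 2, 0, 1, 0, 3] -> sorted: [3, 2, 2, 1, 0, 0]

Degree sequence: [3, 2, 2, 1, 0, 0]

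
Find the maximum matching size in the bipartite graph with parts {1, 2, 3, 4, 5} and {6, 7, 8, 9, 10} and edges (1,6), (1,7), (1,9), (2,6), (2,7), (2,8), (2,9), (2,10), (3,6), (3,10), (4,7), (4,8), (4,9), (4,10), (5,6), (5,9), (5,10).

Step 1: List the neighbors of each left vertex:
  1: 6, 7, 9
  2: 6, 7, 8, 9, 10
  3: 6, 10
  4: 7, 8, 9, 10
  5: 6, 9, 10

Step 2: Greedily match left vertices, then look for augmenting paths:
  Match 1 -- 6
  Match 2 -- 7
  Match 3 -- 10
  Match 4 -- 8
  Match 5 -- 9
  No augmenting path remains.

Step 3: Verify this is maximum:
  Matching size 5 = min(|L|, |R|) = min(5, 5), which is an upper bound, so this matching is maximum.

Maximum matching: {(1,6), (2,7), (3,10), (4,8), (5,9)}
Size: 5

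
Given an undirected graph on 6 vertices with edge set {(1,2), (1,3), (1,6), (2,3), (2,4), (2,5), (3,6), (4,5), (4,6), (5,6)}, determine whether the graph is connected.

Step 1: Build adjacency list from edges:
  1: 2, 3, 6
  2: 1, 3, 4, 5
  3: 1, 2, 6
  4: 2, 5, 6
  5: 2, 4, 6
  6: 1, 3, 4, 5

Step 2: Run BFS/DFS from vertex 1:
  Visited: {1, 2, 3, 6, 4, 5}
  Reached 6 of 6 vertices

Step 3: All 6 vertices reached from vertex 1, so the graph is connected.
Answer: Yes, the graph is connected.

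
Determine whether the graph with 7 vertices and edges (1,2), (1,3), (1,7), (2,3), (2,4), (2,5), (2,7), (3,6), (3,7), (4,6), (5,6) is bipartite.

Step 1: Attempt 2-coloring using BFS:
  Start at vertex 1, assign color 0
  Color vertex 2 with color 1 (neighbor of 1)
  Color vertex 3 with color 1 (neighbor of 1)
  Color vertex 7 with color 1 (neighbor of 1)

Step 2: Conflict found! Vertices 2 and 3 are adjacent but have the same color.
This means the graph contains an odd cycle.

The graph is NOT bipartite.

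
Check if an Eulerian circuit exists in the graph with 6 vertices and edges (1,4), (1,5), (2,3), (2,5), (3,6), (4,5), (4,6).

Step 1: Find the degree of each vertex:
  deg(1) = 2
  deg(2) = 2
  deg(3) = 2
  deg(4) = 3
  deg(5) = 3
  deg(6) = 2

Step 2: Count vertices with odd degree:
  Odd-degree vertices: 4, 5 (2 total)

Step 3: Apply Euler's theorem:
  - Eulerian circuit exists iff graph is connected and all vertices have even degree
  - Eulerian path exists iff graph is connected and has 0 or 2 odd-degree vertices

Graph is connected with exactly 2 odd-degree vertices (4, 5).
Eulerian path exists (starting and ending at the odd-degree vertices), but no Eulerian circuit.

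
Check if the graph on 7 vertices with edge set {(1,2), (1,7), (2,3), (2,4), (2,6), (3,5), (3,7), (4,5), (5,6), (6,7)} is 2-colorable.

Step 1: Attempt 2-coloring using BFS:
  Start at vertex 1, assign color 0
  Color vertex 2 with color 1 (neighbor of 1)
  Color vertex 7 with color 1 (neighbor of 1)
  Color vertex 3 with color 0 (neighbor of 2)
  Color vertex 4 with color 0 (neighbor of 2)
  Color vertex 6 with color 0 (neighbor of 2)
  Color vertex 5 with color 1 (neighbor of 3)

Step 2: 2-coloring succeeded. No conflicts found.
  Set A (color 0): {1, 3, 4, 6}
  Set B (color 1): {2, 5, 7}

The graph is bipartite with partition {1, 3, 4, 6}, {2, 5, 7}.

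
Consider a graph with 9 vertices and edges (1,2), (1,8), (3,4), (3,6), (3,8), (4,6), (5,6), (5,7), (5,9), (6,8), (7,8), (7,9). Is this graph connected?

Step 1: Build adjacency list from edges:
  1: 2, 8
  2: 1
  3: 4, 6, 8
  4: 3, 6
  5: 6, 7, 9
  6: 3, 4, 5, 8
  7: 5, 8, 9
  8: 1, 3, 6, 7
  9: 5, 7

Step 2: Run BFS/DFS from vertex 1:
  Visited: {1, 2, 8, 3, 6, 7, 4, 5, 9}
  Reached 9 of 9 vertices

Step 3: All 9 vertices reached from vertex 1, so the graph is connected.
Answer: Yes, the graph is connected.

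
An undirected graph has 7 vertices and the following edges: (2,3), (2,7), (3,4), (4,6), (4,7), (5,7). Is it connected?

Step 1: Build adjacency list from edges:
  1: (none)
  2: 3, 7
  3: 2, 4
  4: 3, 6, 7
  5: 7
  6: 4
  7: 2, 4, 5

Step 2: Run BFS/DFS from vertex 1:
  Visited: {1}
  Reached 1 of 7 vertices

Step 3: Only 1 of 7 vertices reached. Graph is disconnected.
Connected components: {1}, {2, 3, 4, 5, 6, 7}
Answer: No, the graph is not connected (2 components).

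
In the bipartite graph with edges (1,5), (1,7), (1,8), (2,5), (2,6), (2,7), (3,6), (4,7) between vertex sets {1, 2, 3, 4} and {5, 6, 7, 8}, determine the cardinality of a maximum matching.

Step 1: List the neighbors of each left vertex:
  1: 5, 7, 8
  2: 5, 6, 7
  3: 6
  4: 7

Step 2: Greedily match left vertices, then look for augmenting paths:
  Match 1 -- 8
  Match 2 -- 5
  Match 3 -- 6
  Match 4 -- 7
  No augmenting path remains.

Step 3: Verify this is maximum:
  Matching size 4 = min(|L|, |R|) = min(4, 4), which is an upper bound, so this matching is maximum.

Maximum matching: {(1,8), (2,5), (3,6), (4,7)}
Size: 4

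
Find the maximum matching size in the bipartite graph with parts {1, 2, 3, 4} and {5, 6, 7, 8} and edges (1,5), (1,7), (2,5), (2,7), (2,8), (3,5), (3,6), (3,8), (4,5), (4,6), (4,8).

Step 1: List the neighbors of each left vertex:
  1: 5, 7
  2: 5, 7, 8
  3: 5, 6, 8
  4: 5, 6, 8

Step 2: Greedily match left vertices, then look for augmenting paths:
  Match 1 -- 5
  Match 2 -- 7
  Match 3 -- 6
  Match 4 -- 8
  No augmenting path remains.

Step 3: Verify this is maximum:
  Matching size 4 = min(|L|, |R|) = min(4, 4), which is an upper bound, so this matching is maximum.

Maximum matching: {(1,5), (2,7), (3,6), (4,8)}
Size: 4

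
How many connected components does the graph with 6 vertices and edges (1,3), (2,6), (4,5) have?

Step 1: Build adjacency list from edges:
  1: 3
  2: 6
  3: 1
  4: 5
  5: 4
  6: 2

Step 2: Run BFS/DFS from vertex 1:
  Visited: {1, 3}
  Reached 2 of 6 vertices

Step 3: Only 2 of 6 vertices reached. Graph is disconnected.
Connected components: {1, 3}, {2, 6}, {4, 5}
Number of connected components: 3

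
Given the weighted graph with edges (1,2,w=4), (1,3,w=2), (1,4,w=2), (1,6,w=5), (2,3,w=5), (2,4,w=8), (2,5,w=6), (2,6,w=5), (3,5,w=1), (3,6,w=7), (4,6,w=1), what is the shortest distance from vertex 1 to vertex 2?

Step 1: Build adjacency list with weights:
  1: 2(w=4), 3(w=2), 4(w=2), 6(w=5)
  2: 1(w=4), 3(w=5), 4(w=8), 5(w=6), 6(w=5)
  3: 1(w=2), 2(w=5), 5(w=1), 6(w=7)
  4: 1(w=2), 2(w=8), 6(w=1)
  5: 2(w=6), 3(w=1)
  6: 1(w=5), 2(w=5), 3(w=7), 4(w=1)

Step 2: Apply Dijkstra's algorithm from vertex 1:
  Visit vertex 1 (distance=0)
    Update dist[2] = 4
    Update dist[3] = 2
    Update dist[4] = 2
    Update dist[6] = 5
  Visit vertex 3 (distance=2)
    Update dist[5] = 3
  Visit vertex 4 (distance=2)
    Update dist[6] = 3
  Visit vertex 5 (distance=3)
  Visit vertex 6 (distance=3)
  Visit vertex 2 (distance=4)

Step 3: Shortest path: 1 -> 2
Total weight: 4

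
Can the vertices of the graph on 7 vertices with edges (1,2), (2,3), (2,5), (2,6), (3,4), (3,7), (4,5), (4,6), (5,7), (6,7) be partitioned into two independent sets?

Step 1: Attempt 2-coloring using BFS:
  Start at vertex 1, assign color 0
  Color vertex 2 with color 1 (neighbor of 1)
  Color vertex 3 with color 0 (neighbor of 2)
  Color vertex 5 with color 0 (neighbor of 2)
  Color vertex 6 with color 0 (neighbor of 2)
  Color vertex 4 with color 1 (neighbor of 3)
  Color vertex 7 with color 1 (neighbor of 3)

Step 2: 2-coloring succeeded. No conflicts found.
  Set A (color 0): {1, 3, 5, 6}
  Set B (color 1): {2, 4, 7}

The graph is bipartite with partition {1, 3, 5, 6}, {2, 4, 7}.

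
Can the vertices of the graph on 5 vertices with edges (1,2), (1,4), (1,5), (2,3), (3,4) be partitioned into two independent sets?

Step 1: Attempt 2-coloring using BFS:
  Start at vertex 1, assign color 0
  Color vertex 2 with color 1 (neighbor of 1)
  Color vertex 4 with color 1 (neighbor of 1)
  Color vertex 5 with color 1 (neighbor of 1)
  Color vertex 3 with color 0 (neighbor of 2)

Step 2: 2-coloring succeeded. No conflicts found.
  Set A (color 0): {1, 3}
  Set B (color 1): {2, 4, 5}

The graph is bipartite with partition {1, 3}, {2, 4, 5}.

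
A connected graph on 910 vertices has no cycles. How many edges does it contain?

A tree on n vertices always has exactly n - 1 edges.
For n = 910: edges = 910 - 1 = 909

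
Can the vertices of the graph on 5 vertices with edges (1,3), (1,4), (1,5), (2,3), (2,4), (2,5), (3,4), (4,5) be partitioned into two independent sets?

Step 1: Attempt 2-coloring using BFS:
  Start at vertex 1, assign color 0
  Color vertex 3 with color 1 (neighbor of 1)
  Color vertex 4 with color 1 (neighbor of 1)
  Color vertex 5 with color 1 (neighbor of 1)
  Color vertex 2 with color 0 (neighbor of 3)

Step 2: Conflict found! Vertices 3 and 4 are adjacent but have the same color.
This means the graph contains an odd cycle.

The graph is NOT bipartite.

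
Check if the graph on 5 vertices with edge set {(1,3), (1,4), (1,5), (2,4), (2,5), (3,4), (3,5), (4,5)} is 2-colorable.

Step 1: Attempt 2-coloring using BFS:
  Start at vertex 1, assign color 0
  Color vertex 3 with color 1 (neighbor of 1)
  Color vertex 4 with color 1 (neighbor of 1)
  Color vertex 5 with color 1 (neighbor of 1)

Step 2: Conflict found! Vertices 3 and 4 are adjacent but have the same color.
This means the graph contains an odd cycle.

The graph is NOT bipartite.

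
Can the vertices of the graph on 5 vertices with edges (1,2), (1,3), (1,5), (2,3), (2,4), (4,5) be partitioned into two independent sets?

Step 1: Attempt 2-coloring using BFS:
  Start at vertex 1, assign color 0
  Color vertex 2 with color 1 (neighbor of 1)
  Color vertex 3 with color 1 (neighbor of 1)
  Color vertex 5 with color 1 (neighbor of 1)

Step 2: Conflict found! Vertices 2 and 3 are adjacent but have the same color.
This means the graph contains an odd cycle.

The graph is NOT bipartite.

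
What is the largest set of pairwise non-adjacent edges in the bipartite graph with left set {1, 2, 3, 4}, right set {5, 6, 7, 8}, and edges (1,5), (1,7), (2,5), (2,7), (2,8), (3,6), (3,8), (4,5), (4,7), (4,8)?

Step 1: List the neighbors of each left vertex:
  1: 5, 7
  2: 5, 7, 8
  3: 6, 8
  4: 5, 7, 8

Step 2: Greedily match left vertices, then look for augmenting paths:
  Match 1 -- 5
  Match 2 -- 7
  Match 3 -- 6
  Match 4 -- 8
  No augmenting path remains.

Step 3: Verify this is maximum:
  Matching size 4 = min(|L|, |R|) = min(4, 4), which is an upper bound, so this matching is maximum.

Maximum matching: {(1,5), (2,7), (3,6), (4,8)}
Size: 4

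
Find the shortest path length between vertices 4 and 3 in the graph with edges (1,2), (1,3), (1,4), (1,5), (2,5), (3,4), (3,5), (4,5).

Step 1: Build adjacency list:
  1: 2, 3, 4, 5
  2: 1, 5
  3: 1, 4, 5
  4: 1, 3, 5
  5: 1, 2, 3, 4

Step 2: BFS from vertex 4 to find shortest path to 3:
  vertex 1 reached at distance 1
  vertex 3 reached at distance 1

Step 3: Shortest path: 4 -> 3
Path length: 1 edge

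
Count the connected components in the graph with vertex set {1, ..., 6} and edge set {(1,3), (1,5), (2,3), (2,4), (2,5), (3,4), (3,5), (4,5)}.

Step 1: Build adjacency list from edges:
  1: 3, 5
  2: 3, 4, 5
  3: 1, 2, 4, 5
  4: 2, 3, 5
  5: 1, 2, 3, 4
  6: (none)

Step 2: Run BFS/DFS from vertex 1:
  Visited: {1, 3, 5, 2, 4}
  Reached 5 of 6 vertices

Step 3: Only 5 of 6 vertices reached. Graph is disconnected.
Connected components: {1, 2, 3, 4, 5}, {6}
Number of connected components: 2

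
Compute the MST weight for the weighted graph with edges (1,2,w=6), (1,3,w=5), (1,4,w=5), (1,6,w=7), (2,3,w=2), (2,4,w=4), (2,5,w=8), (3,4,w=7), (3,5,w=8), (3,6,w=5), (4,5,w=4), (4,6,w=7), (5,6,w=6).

Apply Kruskal's algorithm (sort edges by weight, add if no cycle):

Sorted edges by weight:
  (2,3) w=2
  (2,4) w=4
  (4,5) w=4
  (1,4) w=5
  (1,3) w=5
  (3,6) w=5
  (1,2) w=6
  (5,6) w=6
  (1,6) w=7
  (3,4) w=7
  (4,6) w=7
  (2,5) w=8
  (3,5) w=8

Add edge (2,3) w=2 -- no cycle. Running total: 2
Add edge (2,4) w=4 -- no cycle. Running total: 6
Add edge (4,5) w=4 -- no cycle. Running total: 10
Add edge (1,4) w=5 -- no cycle. Running total: 15
Skip edge (1,3) w=5 -- would create cycle
Add edge (3,6) w=5 -- no cycle. Running total: 20

MST edges: (2,3,w=2), (2,4,w=4), (4,5,w=4), (1,4,w=5), (3,6,w=5)
Total MST weight: 2 + 4 + 4 + 5 + 5 = 20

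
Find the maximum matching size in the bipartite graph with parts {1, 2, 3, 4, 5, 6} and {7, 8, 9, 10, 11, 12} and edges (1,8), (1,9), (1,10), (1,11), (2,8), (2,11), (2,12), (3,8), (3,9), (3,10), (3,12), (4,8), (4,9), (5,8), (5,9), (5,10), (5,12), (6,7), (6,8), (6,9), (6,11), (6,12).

Step 1: List the neighbors of each left vertex:
  1: 8, 9, 10, 11
  2: 8, 11, 12
  3: 8, 9, 10, 12
  4: 8, 9
  5: 8, 9, 10, 12
  6: 7, 8, 9, 11, 12

Step 2: Greedily match left vertices, then look for augmenting paths:
  Match 1 -- 8
  Match 2 -- 11
  Match 3 -- 12
  Match 4 -- 9
  Match 5 -- 10
  Match 6 -- 7
  No augmenting path remains.

Step 3: Verify this is maximum:
  Matching size 6 = min(|L|, |R|) = min(6, 6), which is an upper bound, so this matching is maximum.

Maximum matching: {(1,8), (2,11), (3,12), (4,9), (5,10), (6,7)}
Size: 6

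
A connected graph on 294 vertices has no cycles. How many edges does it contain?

A tree on n vertices always has exactly n - 1 edges.
For n = 294: edges = 294 - 1 = 293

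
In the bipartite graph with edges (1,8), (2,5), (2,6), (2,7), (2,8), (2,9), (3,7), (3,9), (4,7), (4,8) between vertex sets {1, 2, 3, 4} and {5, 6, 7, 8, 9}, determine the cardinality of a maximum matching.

Step 1: List the neighbors of each left vertex:
  1: 8
  2: 5, 6, 7, 8, 9
  3: 7, 9
  4: 7, 8

Step 2: Greedily match left vertices, then look for augmenting paths:
  Match 1 -- 8
  Match 2 -- 5
  Match 3 -- 9
  Match 4 -- 7
  No augmenting path remains.

Step 3: Verify this is maximum:
  Matching size 4 = min(|L|, |R|) = min(4, 5), which is an upper bound, so this matching is maximum.

Maximum matching: {(1,8), (2,5), (3,9), (4,7)}
Size: 4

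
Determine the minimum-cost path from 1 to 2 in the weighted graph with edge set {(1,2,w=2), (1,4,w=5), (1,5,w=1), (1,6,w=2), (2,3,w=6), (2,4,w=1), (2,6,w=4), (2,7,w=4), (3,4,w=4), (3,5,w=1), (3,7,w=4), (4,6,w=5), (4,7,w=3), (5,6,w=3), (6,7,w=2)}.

Step 1: Build adjacency list with weights:
  1: 2(w=2), 4(w=5), 5(w=1), 6(w=2)
  2: 1(w=2), 3(w=6), 4(w=1), 6(w=4), 7(w=4)
  3: 2(w=6), 4(w=4), 5(w=1), 7(w=4)
  4: 1(w=5), 2(w=1), 3(w=4), 6(w=5), 7(w=3)
  5: 1(w=1), 3(w=1), 6(w=3)
  6: 1(w=2), 2(w=4), 4(w=5), 5(w=3), 7(w=2)
  7: 2(w=4), 3(w=4), 4(w=3), 6(w=2)

Step 2: Apply Dijkstra's algorithm from vertex 1:
  Visit vertex 1 (distance=0)
    Update dist[2] = 2
    Update dist[4] = 5
    Update dist[5] = 1
    Update dist[6] = 2
  Visit vertex 5 (distance=1)
    Update dist[3] = 2
  Visit vertex 2 (distance=2)
    Update dist[4] = 3
    Update dist[7] = 6

Step 3: Shortest path: 1 -> 2
Total weight: 2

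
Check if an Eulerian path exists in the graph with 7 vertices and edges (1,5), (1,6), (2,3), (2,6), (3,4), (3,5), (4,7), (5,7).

Step 1: Find the degree of each vertex:
  deg(1) = 2
  deg(2) = 2
  deg(3) = 3
  deg(4) = 2
  deg(5) = 3
  deg(6) = 2
  deg(7) = 2

Step 2: Count vertices with odd degree:
  Odd-degree vertices: 3, 5 (2 total)

Step 3: Apply Euler's theorem:
  - Eulerian circuit exists iff graph is connected and all vertices have even degree
  - Eulerian path exists iff graph is connected and has 0 or 2 odd-degree vertices

Graph is connected with exactly 2 odd-degree vertices (3, 5).
Eulerian path exists (starting and ending at the odd-degree vertices), but no Eulerian circuit.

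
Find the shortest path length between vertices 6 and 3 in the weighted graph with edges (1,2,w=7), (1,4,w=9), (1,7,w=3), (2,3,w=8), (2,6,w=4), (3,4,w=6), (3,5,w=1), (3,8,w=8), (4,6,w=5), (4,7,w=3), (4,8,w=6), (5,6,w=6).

Step 1: Build adjacency list with weights:
  1: 2(w=7), 4(w=9), 7(w=3)
  2: 1(w=7), 3(w=8), 6(w=4)
  3: 2(w=8), 4(w=6), 5(w=1), 8(w=8)
  4: 1(w=9), 3(w=6), 6(w=5), 7(w=3), 8(w=6)
  5: 3(w=1), 6(w=6)
  6: 2(w=4), 4(w=5), 5(w=6)
  7: 1(w=3), 4(w=3)
  8: 3(w=8), 4(w=6)

Step 2: Apply Dijkstra's algorithm from vertex 6:
  Visit vertex 6 (distance=0)
    Update dist[2] = 4
    Update dist[4] = 5
    Update dist[5] = 6
  Visit vertex 2 (distance=4)
    Update dist[1] = 11
    Update dist[3] = 12
  Visit vertex 4 (distance=5)
    Update dist[3] = 11
    Update dist[7] = 8
    Update dist[8] = 11
  Visit vertex 5 (distance=6)
    Update dist[3] = 7
  Visit vertex 3 (distance=7)

Step 3: Shortest path: 6 -> 5 -> 3
Total weight: 6 + 1 = 7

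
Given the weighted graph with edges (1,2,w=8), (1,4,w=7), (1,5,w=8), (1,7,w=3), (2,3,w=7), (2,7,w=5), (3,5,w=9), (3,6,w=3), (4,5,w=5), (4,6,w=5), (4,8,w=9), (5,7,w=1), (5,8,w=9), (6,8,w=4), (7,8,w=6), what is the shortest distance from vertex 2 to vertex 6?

Step 1: Build adjacency list with weights:
  1: 2(w=8), 4(w=7), 5(w=8), 7(w=3)
  2: 1(w=8), 3(w=7), 7(w=5)
  3: 2(w=7), 5(w=9), 6(w=3)
  4: 1(w=7), 5(w=5), 6(w=5), 8(w=9)
  5: 1(w=8), 3(w=9), 4(w=5), 7(w=1), 8(w=9)
  6: 3(w=3), 4(w=5), 8(w=4)
  7: 1(w=3), 2(w=5), 5(w=1), 8(w=6)
  8: 4(w=9), 5(w=9), 6(w=4), 7(w=6)

Step 2: Apply Dijkstra's algorithm from vertex 2:
  Visit vertex 2 (distance=0)
    Update dist[1] = 8
    Update dist[3] = 7
    Update dist[7] = 5
  Visit vertex 7 (distance=5)
    Update dist[5] = 6
    Update dist[8] = 11
  Visit vertex 5 (distance=6)
    Update dist[4] = 11
  Visit vertex 3 (distance=7)
    Update dist[6] = 10
  Visit vertex 1 (distance=8)
  Visit vertex 6 (distance=10)

Step 3: Shortest path: 2 -> 3 -> 6
Total weight: 7 + 3 = 10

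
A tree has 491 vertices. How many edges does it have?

A tree on n vertices always has exactly n - 1 edges.
For n = 491: edges = 491 - 1 = 490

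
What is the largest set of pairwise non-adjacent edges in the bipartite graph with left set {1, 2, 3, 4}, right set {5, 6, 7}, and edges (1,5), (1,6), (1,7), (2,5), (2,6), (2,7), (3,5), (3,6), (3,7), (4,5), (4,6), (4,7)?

Step 1: List the neighbors of each left vertex:
  1: 5, 6, 7
  2: 5, 6, 7
  3: 5, 6, 7
  4: 5, 6, 7

Step 2: Greedily match left vertices, then look for augmenting paths:
  Match 1 -- 5
  Match 2 -- 6
  Match 3 -- 7
  No augmenting path remains.

Step 3: Verify this is maximum:
  Matching size 3 = min(|L|, |R|) = min(4, 3), which is an upper bound, so this matching is maximum.

Maximum matching: {(1,5), (2,6), (3,7)}
Size: 3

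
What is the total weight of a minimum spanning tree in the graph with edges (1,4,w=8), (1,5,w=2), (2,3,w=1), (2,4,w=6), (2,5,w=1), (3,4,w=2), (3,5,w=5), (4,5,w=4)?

Apply Kruskal's algorithm (sort edges by weight, add if no cycle):

Sorted edges by weight:
  (2,5) w=1
  (2,3) w=1
  (1,5) w=2
  (3,4) w=2
  (4,5) w=4
  (3,5) w=5
  (2,4) w=6
  (1,4) w=8

Add edge (2,5) w=1 -- no cycle. Running total: 1
Add edge (2,3) w=1 -- no cycle. Running total: 2
Add edge (1,5) w=2 -- no cycle. Running total: 4
Add edge (3,4) w=2 -- no cycle. Running total: 6

MST edges: (2,5,w=1), (2,3,w=1), (1,5,w=2), (3,4,w=2)
Total MST weight: 1 + 1 + 2 + 2 = 6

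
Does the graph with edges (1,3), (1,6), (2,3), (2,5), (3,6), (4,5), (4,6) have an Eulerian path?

Step 1: Find the degree of each vertex:
  deg(1) = 2
  deg(2) = 2
  deg(3) = 3
  deg(4) = 2
  deg(5) = 2
  deg(6) = 3

Step 2: Count vertices with odd degree:
  Odd-degree vertices: 3, 6 (2 total)

Step 3: Apply Euler's theorem:
  - Eulerian circuit exists iff graph is connected and all vertices have even degree
  - Eulerian path exists iff graph is connected and has 0 or 2 odd-degree vertices

Graph is connected with exactly 2 odd-degree vertices (3, 6).
Eulerian path exists (starting and ending at the odd-degree vertices), but no Eulerian circuit.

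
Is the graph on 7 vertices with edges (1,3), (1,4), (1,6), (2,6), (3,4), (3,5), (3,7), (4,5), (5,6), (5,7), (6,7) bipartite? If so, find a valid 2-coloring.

Step 1: Attempt 2-coloring using BFS:
  Start at vertex 1, assign color 0
  Color vertex 3 with color 1 (neighbor of 1)
  Color vertex 4 with color 1 (neighbor of 1)
  Color vertex 6 with color 1 (neighbor of 1)

Step 2: Conflict found! Vertices 3 and 4 are adjacent but have the same color.
This means the graph contains an odd cycle.

The graph is NOT bipartite.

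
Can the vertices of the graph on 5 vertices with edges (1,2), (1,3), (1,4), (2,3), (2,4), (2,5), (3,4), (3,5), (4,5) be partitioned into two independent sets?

Step 1: Attempt 2-coloring using BFS:
  Start at vertex 1, assign color 0
  Color vertex 2 with color 1 (neighbor of 1)
  Color vertex 3 with color 1 (neighbor of 1)
  Color vertex 4 with color 1 (neighbor of 1)

Step 2: Conflict found! Vertices 2 and 3 are adjacent but have the same color.
This means the graph contains an odd cycle.

The graph is NOT bipartite.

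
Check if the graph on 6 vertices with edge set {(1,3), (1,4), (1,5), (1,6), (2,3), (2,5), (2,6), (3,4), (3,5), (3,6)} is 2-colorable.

Step 1: Attempt 2-coloring using BFS:
  Start at vertex 1, assign color 0
  Color vertex 3 with color 1 (neighbor of 1)
  Color vertex 4 with color 1 (neighbor of 1)
  Color vertex 5 with color 1 (neighbor of 1)
  Color vertex 6 with color 1 (neighbor of 1)
  Color vertex 2 with color 0 (neighbor of 3)

Step 2: Conflict found! Vertices 3 and 4 are adjacent but have the same color.
This means the graph contains an odd cycle.

The graph is NOT bipartite.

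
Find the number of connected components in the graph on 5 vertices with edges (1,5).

Step 1: Build adjacency list from edges:
  1: 5
  2: (none)
  3: (none)
  4: (none)
  5: 1

Step 2: Run BFS/DFS from vertex 1:
  Visited: {1, 5}
  Reached 2 of 5 vertices

Step 3: Only 2 of 5 vertices reached. Graph is disconnected.
Connected components: {1, 5}, {2}, {3}, {4}
Number of connected components: 4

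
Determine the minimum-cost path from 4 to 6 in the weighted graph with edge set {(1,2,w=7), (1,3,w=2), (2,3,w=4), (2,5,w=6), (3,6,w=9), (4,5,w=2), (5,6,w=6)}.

Step 1: Build adjacency list with weights:
  1: 2(w=7), 3(w=2)
  2: 1(w=7), 3(w=4), 5(w=6)
  3: 1(w=2), 2(w=4), 6(w=9)
  4: 5(w=2)
  5: 2(w=6), 4(w=2), 6(w=6)
  6: 3(w=9), 5(w=6)

Step 2: Apply Dijkstra's algorithm from vertex 4:
  Visit vertex 4 (distance=0)
    Update dist[5] = 2
  Visit vertex 5 (distance=2)
    Update dist[2] = 8
    Update dist[6] = 8
  Visit vertex 2 (distance=8)
    Update dist[1] = 15
    Update dist[3] = 12
  Visit vertex 6 (distance=8)

Step 3: Shortest path: 4 -> 5 -> 6
Total weight: 2 + 6 = 8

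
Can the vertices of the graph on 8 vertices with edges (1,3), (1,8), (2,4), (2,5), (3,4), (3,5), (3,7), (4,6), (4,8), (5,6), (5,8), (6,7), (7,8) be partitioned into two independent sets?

Step 1: Attempt 2-coloring using BFS:
  Start at vertex 1, assign color 0
  Color vertex 3 with color 1 (neighbor of 1)
  Color vertex 8 with color 1 (neighbor of 1)
  Color vertex 4 with color 0 (neighbor of 3)
  Color vertex 5 with color 0 (neighbor of 3)
  Color vertex 7 with color 0 (neighbor of 3)
  Color vertex 2 with color 1 (neighbor of 4)
  Color vertex 6 with color 1 (neighbor of 4)

Step 2: 2-coloring succeeded. No conflicts found.
  Set A (color 0): {1, 4, 5, 7}
  Set B (color 1): {2, 3, 6, 8}

The graph is bipartite with partition {1, 4, 5, 7}, {2, 3, 6, 8}.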